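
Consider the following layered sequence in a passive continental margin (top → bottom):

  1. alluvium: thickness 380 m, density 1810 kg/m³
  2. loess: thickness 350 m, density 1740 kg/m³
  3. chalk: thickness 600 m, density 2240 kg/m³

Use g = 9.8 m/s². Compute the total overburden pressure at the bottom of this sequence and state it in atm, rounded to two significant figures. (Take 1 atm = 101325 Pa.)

260 atm

alluvium: 1810 kg/m³ × 9.8 m/s² × 380 m = 6.740×10^6 Pa = 66.52 atm
loess: 1740 kg/m³ × 9.8 m/s² × 350 m = 5.968×10^6 Pa = 58.90 atm
chalk: 2240 kg/m³ × 9.8 m/s² × 600 m = 1.317×10^7 Pa = 130.0 atm
Total = 66.52 + 58.90 + 130.0 = 255.41 atm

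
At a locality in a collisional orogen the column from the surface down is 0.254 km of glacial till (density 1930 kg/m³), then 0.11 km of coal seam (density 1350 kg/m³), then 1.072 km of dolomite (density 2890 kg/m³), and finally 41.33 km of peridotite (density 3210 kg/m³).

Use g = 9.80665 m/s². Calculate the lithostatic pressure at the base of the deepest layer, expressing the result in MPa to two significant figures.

glacial till: 1930 kg/m³ × 9.80665 m/s² × 254 m = 4.807×10^6 Pa = 4.807 MPa
coal seam: 1350 kg/m³ × 9.80665 m/s² × 110 m = 1.456×10^6 Pa = 1.456 MPa
dolomite: 2890 kg/m³ × 9.80665 m/s² × 1072 m = 3.038×10^7 Pa = 30.38 MPa
peridotite: 3210 kg/m³ × 9.80665 m/s² × 41330 m = 1.301×10^9 Pa = 1301 MPa
Total = 4.807 + 1.456 + 30.38 + 1301 = 1337.7 MPa

1300 MPa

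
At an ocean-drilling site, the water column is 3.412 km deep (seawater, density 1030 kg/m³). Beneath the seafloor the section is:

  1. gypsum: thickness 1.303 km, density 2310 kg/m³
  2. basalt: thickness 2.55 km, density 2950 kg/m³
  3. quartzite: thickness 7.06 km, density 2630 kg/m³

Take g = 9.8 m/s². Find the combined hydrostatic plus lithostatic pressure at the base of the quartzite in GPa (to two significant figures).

0.32 GPa

seawater: 1030 kg/m³ × 9.8 m/s² × 3412 m = 3.444×10^7 Pa = 0.03444 GPa
gypsum: 2310 kg/m³ × 9.8 m/s² × 1303 m = 2.950×10^7 Pa = 0.02950 GPa
basalt: 2950 kg/m³ × 9.8 m/s² × 2550 m = 7.372×10^7 Pa = 0.07372 GPa
quartzite: 2630 kg/m³ × 9.8 m/s² × 7060 m = 1.820×10^8 Pa = 0.1820 GPa
Total = 0.03444 + 0.02950 + 0.07372 + 0.1820 = 0.31962 GPa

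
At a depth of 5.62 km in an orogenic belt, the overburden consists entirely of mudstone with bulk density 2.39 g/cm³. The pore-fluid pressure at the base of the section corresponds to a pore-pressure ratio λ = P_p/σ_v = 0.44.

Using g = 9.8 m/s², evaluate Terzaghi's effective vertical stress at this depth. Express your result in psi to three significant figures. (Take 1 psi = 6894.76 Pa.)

10700 psi

Overburden (lithostatic) stress σ_v:
mudstone: 2390 kg/m³ × 9.8 m/s² × 5620 m = 1.316×10^8 Pa = 131.6 MPa
Pore pressure P_p = λ·σ_v = 0.44 × 131.6 MPa = 57.92 MPa
Effective stress σ' = σ_v − P_p = 131.6 − 57.92 = 73.714 MPa = 10691 psi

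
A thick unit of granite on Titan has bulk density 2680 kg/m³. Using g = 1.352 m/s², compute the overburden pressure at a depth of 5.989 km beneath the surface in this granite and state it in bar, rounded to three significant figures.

granite: 2680 kg/m³ × 1.352 m/s² × 5989 m = 2.170×10^7 Pa = 217.0 bar

217 bar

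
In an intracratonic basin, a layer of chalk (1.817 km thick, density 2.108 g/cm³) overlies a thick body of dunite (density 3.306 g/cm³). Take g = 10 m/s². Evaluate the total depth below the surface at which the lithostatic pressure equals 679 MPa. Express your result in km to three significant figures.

21.2 km

Pressure at base of upper layers: 2108×10×1817 = 3.830×10^7 Pa = 38.30 MPa
Remaining pressure to be supplied by dunite: 6.790×10^8 − 3.830×10^7 = 6.407×10^8 Pa
Additional depth in dunite = 6.407×10^8 Pa / (3306 kg/m³ × 10 m/s²) = 19380 m
Total depth = 1817 m + 19380 m = 21197 m
= 21.197 km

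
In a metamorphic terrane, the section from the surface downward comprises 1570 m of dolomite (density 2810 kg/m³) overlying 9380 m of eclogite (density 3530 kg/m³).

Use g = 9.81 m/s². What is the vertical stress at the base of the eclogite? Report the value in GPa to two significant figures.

0.37 GPa

dolomite: 2810 kg/m³ × 9.81 m/s² × 1570 m = 4.328×10^7 Pa = 0.04328 GPa
eclogite: 3530 kg/m³ × 9.81 m/s² × 9380 m = 3.248×10^8 Pa = 0.3248 GPa
Total = 0.04328 + 0.3248 = 0.36810 GPa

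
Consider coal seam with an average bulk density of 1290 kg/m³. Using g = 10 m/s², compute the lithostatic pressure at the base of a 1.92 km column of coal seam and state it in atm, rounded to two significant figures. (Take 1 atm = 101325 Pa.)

240 atm

coal seam: 1290 kg/m³ × 10 m/s² × 1920 m = 2.477×10^7 Pa = 244.4 atm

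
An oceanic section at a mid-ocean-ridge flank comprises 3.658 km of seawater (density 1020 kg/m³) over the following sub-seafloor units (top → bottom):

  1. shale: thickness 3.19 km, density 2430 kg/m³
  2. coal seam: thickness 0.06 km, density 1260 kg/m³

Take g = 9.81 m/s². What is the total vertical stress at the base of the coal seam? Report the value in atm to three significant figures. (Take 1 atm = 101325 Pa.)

1120 atm

seawater: 1020 kg/m³ × 9.81 m/s² × 3658 m = 3.660×10^7 Pa = 361.2 atm
shale: 2430 kg/m³ × 9.81 m/s² × 3190 m = 7.604×10^7 Pa = 750.5 atm
coal seam: 1260 kg/m³ × 9.81 m/s² × 60 m = 7.416×10^5 Pa = 7.319 atm
Total = 361.2 + 750.5 + 7.319 = 1119.1 atm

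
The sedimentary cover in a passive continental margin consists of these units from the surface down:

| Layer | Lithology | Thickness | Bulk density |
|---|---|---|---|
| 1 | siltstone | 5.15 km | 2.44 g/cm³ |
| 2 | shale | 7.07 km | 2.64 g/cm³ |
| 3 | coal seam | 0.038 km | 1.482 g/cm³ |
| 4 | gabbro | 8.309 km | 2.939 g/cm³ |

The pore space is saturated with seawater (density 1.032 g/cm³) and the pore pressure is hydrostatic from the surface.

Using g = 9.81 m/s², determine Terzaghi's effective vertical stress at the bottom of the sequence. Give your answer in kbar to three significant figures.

3.38 kbar

Overburden (lithostatic) stress σ_v:
siltstone: 2440 kg/m³ × 9.81 m/s² × 5150 m = 1.233×10^8 Pa = 123.3 MPa
shale: 2640 kg/m³ × 9.81 m/s² × 7070 m = 1.831×10^8 Pa = 183.1 MPa
coal seam: 1482 kg/m³ × 9.81 m/s² × 38 m = 5.525×10^5 Pa = 0.5525 MPa
gabbro: 2939 kg/m³ × 9.81 m/s² × 8309 m = 2.396×10^8 Pa = 239.6 MPa
Total = 123.3 + 183.1 + 0.5525 + 239.6 = 546.49 MPa
Pore pressure P_p = 1032 kg/m³ × 9.81 m/s² × 20567 m = 2.082×10^8 Pa = 208.2 MPa
Effective stress σ' = σ_v − P_p = 546.5 − 208.2 = 338.27 MPa = 3.3827 kbar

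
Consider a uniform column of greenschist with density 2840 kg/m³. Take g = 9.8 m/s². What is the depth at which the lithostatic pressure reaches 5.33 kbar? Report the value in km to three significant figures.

19.2 km

h = P/(ρg) = 5.33 kbar / (2840 kg/m³ × 9.8 m/s²) = 5.330×10^8 Pa / 27832 Pa/m = 19151 m
= 19.151 km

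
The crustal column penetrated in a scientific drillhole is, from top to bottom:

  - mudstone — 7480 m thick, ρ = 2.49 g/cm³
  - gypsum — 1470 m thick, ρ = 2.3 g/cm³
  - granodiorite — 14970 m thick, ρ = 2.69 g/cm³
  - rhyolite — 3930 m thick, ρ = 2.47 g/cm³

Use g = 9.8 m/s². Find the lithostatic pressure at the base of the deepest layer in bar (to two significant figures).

mudstone: 2490 kg/m³ × 9.8 m/s² × 7480 m = 1.825×10^8 Pa = 1825 bar
gypsum: 2300 kg/m³ × 9.8 m/s² × 1470 m = 3.313×10^7 Pa = 331.3 bar
granodiorite: 2690 kg/m³ × 9.8 m/s² × 14970 m = 3.946×10^8 Pa = 3946 bar
rhyolite: 2470 kg/m³ × 9.8 m/s² × 3930 m = 9.513×10^7 Pa = 951.3 bar
Total = 1825 + 331.3 + 3946 + 951.3 = 7054.3 bar

7100 bar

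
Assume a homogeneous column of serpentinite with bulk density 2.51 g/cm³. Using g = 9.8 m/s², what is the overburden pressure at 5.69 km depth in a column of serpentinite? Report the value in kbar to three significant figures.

serpentinite: 2510 kg/m³ × 9.8 m/s² × 5690 m = 1.400×10^8 Pa = 1.400 kbar

1.40 kbar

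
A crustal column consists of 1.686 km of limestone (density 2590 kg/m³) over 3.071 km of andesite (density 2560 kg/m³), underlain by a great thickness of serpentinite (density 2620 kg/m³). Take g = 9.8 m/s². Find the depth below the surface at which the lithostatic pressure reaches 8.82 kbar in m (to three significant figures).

34400 m

Pressure at base of upper layers: 2590×9.8×1686 + 2560×9.8×3071 = 1.198×10^8 Pa = 1.198 kbar
Remaining pressure to be supplied by serpentinite: 8.820×10^8 − 1.198×10^8 = 7.622×10^8 Pa
Additional depth in serpentinite = 7.622×10^8 Pa / (2620 kg/m³ × 9.8 m/s²) = 29684 m
Total depth = 4757 m + 29684 m = 34441 m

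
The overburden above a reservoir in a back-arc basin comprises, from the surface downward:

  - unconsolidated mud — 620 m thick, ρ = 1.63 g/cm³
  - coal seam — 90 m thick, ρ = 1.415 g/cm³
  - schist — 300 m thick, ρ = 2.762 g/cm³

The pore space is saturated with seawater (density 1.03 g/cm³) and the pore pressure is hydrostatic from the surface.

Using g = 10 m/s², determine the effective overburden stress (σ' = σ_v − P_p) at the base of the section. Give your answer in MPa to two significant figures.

9.3 MPa

Overburden (lithostatic) stress σ_v:
unconsolidated mud: 1630 kg/m³ × 10 m/s² × 620 m = 1.011×10^7 Pa = 10.11 MPa
coal seam: 1415 kg/m³ × 10 m/s² × 90 m = 1.274×10^6 Pa = 1.274 MPa
schist: 2762 kg/m³ × 10 m/s² × 300 m = 8.286×10^6 Pa = 8.286 MPa
Total = 10.11 + 1.274 + 8.286 = 19.666 MPa
Pore pressure P_p = 1030 kg/m³ × 10 m/s² × 1010 m = 1.040×10^7 Pa = 10.40 MPa
Effective stress σ' = σ_v − P_p = 19.67 − 10.40 = 9.2625 MPa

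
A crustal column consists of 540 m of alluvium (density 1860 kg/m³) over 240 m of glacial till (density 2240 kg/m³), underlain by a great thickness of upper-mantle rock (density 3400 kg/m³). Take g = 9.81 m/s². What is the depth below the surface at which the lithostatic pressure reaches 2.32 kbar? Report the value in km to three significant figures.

Pressure at base of upper layers: 1860×9.81×540 + 2240×9.81×240 = 1.513×10^7 Pa = 0.1513 kbar
Remaining pressure to be supplied by upper-mantle rock: 2.320×10^8 − 1.513×10^7 = 2.169×10^8 Pa
Additional depth in upper-mantle rock = 2.169×10^8 Pa / (3400 kg/m³ × 9.81 m/s²) = 6502.2 m
Total depth = 780 m + 6502.2 m = 7282.2 m
= 7.2822 km

7.28 km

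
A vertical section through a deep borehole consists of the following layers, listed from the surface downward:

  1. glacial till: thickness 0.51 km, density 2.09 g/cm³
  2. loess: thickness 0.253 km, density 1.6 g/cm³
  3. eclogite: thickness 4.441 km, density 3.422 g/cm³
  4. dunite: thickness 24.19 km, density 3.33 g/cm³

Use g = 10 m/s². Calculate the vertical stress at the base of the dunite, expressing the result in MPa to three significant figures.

glacial till: 2090 kg/m³ × 10 m/s² × 510 m = 1.066×10^7 Pa = 10.66 MPa
loess: 1600 kg/m³ × 10 m/s² × 253 m = 4.048×10^6 Pa = 4.048 MPa
eclogite: 3422 kg/m³ × 10 m/s² × 4441 m = 1.520×10^8 Pa = 152.0 MPa
dunite: 3330 kg/m³ × 10 m/s² × 24190 m = 8.055×10^8 Pa = 805.5 MPa
Total = 10.66 + 4.048 + 152.0 + 805.5 = 972.21 MPa

972 MPa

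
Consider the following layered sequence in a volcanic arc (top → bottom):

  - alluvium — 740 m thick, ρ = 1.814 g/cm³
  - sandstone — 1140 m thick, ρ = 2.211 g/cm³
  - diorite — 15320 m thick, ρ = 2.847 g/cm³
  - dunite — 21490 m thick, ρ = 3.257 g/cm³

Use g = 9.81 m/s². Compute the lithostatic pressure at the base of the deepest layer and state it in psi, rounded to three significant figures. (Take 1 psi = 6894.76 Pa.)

167000 psi

alluvium: 1814 kg/m³ × 9.81 m/s² × 740 m = 1.317×10^7 Pa = 1910 psi
sandstone: 2211 kg/m³ × 9.81 m/s² × 1140 m = 2.473×10^7 Pa = 3586 psi
diorite: 2847 kg/m³ × 9.81 m/s² × 15320 m = 4.279×10^8 Pa = 62058 psi
dunite: 3257 kg/m³ × 9.81 m/s² × 21490 m = 6.866×10^8 Pa = 99587 psi
Total = 1910 + 3586 + 62058 + 99587 = 1.6714×10^5 psi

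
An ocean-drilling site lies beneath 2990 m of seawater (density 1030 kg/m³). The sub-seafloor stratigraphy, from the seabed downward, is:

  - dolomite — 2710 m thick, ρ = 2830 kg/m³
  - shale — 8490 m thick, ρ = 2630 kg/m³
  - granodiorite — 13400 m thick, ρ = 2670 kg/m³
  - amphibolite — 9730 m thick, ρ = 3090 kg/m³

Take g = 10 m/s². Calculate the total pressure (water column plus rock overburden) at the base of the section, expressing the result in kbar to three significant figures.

9.89 kbar

seawater: 1030 kg/m³ × 10 m/s² × 2990 m = 3.080×10^7 Pa = 0.3080 kbar
dolomite: 2830 kg/m³ × 10 m/s² × 2710 m = 7.669×10^7 Pa = 0.7669 kbar
shale: 2630 kg/m³ × 10 m/s² × 8490 m = 2.233×10^8 Pa = 2.233 kbar
granodiorite: 2670 kg/m³ × 10 m/s² × 13400 m = 3.578×10^8 Pa = 3.578 kbar
amphibolite: 3090 kg/m³ × 10 m/s² × 9730 m = 3.007×10^8 Pa = 3.007 kbar
Total = 0.3080 + 0.7669 + 2.233 + 3.578 + 3.007 = 9.8921 kbar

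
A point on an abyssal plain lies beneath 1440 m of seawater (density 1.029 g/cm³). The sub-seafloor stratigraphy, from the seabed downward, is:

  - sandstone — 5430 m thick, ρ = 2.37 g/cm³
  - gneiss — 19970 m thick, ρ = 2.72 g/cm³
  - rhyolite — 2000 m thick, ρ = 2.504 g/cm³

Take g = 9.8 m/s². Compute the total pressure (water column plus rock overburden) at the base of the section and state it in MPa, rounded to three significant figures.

seawater: 1029 kg/m³ × 9.8 m/s² × 1440 m = 1.452×10^7 Pa = 14.52 MPa
sandstone: 2370 kg/m³ × 9.8 m/s² × 5430 m = 1.261×10^8 Pa = 126.1 MPa
gneiss: 2720 kg/m³ × 9.8 m/s² × 19970 m = 5.323×10^8 Pa = 532.3 MPa
rhyolite: 2504 kg/m³ × 9.8 m/s² × 2000 m = 4.908×10^7 Pa = 49.08 MPa
Total = 14.52 + 126.1 + 532.3 + 49.08 = 722.04 MPa

722 MPa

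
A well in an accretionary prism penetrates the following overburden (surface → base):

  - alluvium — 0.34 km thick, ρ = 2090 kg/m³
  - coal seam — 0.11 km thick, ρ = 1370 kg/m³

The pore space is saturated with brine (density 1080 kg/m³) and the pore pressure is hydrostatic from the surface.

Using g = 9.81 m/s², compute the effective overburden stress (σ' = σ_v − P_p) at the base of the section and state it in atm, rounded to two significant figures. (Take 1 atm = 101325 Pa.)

Overburden (lithostatic) stress σ_v:
alluvium: 2090 kg/m³ × 9.81 m/s² × 340 m = 6.971×10^6 Pa = 6.971 MPa
coal seam: 1370 kg/m³ × 9.81 m/s² × 110 m = 1.478×10^6 Pa = 1.478 MPa
Total = 6.971 + 1.478 = 8.4494 MPa
Pore pressure P_p = 1080 kg/m³ × 9.81 m/s² × 450 m = 4.768×10^6 Pa = 4.768 MPa
Effective stress σ' = σ_v − P_p = 8.449 − 4.768 = 3.6817 MPa = 36.335 atm

36 atm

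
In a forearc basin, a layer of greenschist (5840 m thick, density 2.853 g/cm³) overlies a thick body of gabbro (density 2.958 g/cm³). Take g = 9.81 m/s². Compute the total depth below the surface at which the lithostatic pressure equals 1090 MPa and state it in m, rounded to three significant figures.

37800 m

Pressure at base of upper layers: 2853×9.81×5840 = 1.634×10^8 Pa = 163.4 MPa
Remaining pressure to be supplied by gabbro: 1.090×10^9 − 1.634×10^8 = 9.266×10^8 Pa
Additional depth in gabbro = 9.266×10^8 Pa / (2958 kg/m³ × 9.81 m/s²) = 31930 m
Total depth = 5840 m + 31930 m = 37770 m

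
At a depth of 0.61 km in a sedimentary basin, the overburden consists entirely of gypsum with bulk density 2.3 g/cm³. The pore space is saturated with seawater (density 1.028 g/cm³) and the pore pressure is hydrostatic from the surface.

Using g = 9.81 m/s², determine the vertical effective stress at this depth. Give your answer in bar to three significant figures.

Overburden (lithostatic) stress σ_v:
gypsum: 2300 kg/m³ × 9.81 m/s² × 610 m = 1.376×10^7 Pa = 13.76 MPa
Pore pressure P_p = 1028 kg/m³ × 9.81 m/s² × 610 m = 6.152×10^6 Pa = 6.152 MPa
Effective stress σ' = σ_v − P_p = 13.76 − 6.152 = 7.6118 MPa = 76.118 bar

76.1 bar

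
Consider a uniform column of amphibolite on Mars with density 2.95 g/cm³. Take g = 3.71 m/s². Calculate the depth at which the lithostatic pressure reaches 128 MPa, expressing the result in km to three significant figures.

11.7 km

h = P/(ρg) = 128 MPa / (2950 kg/m³ × 3.71 m/s²) = 1.280×10^8 Pa / 10944 Pa/m = 11695 m
= 11.695 km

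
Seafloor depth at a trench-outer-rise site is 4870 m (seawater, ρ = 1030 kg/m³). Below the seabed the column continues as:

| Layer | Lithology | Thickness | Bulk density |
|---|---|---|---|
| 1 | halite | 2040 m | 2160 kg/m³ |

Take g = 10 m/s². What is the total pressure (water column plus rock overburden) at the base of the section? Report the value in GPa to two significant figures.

0.094 GPa

seawater: 1030 kg/m³ × 10 m/s² × 4870 m = 5.016×10^7 Pa = 0.05016 GPa
halite: 2160 kg/m³ × 10 m/s² × 2040 m = 4.406×10^7 Pa = 0.04406 GPa
Total = 0.05016 + 0.04406 = 0.094225 GPa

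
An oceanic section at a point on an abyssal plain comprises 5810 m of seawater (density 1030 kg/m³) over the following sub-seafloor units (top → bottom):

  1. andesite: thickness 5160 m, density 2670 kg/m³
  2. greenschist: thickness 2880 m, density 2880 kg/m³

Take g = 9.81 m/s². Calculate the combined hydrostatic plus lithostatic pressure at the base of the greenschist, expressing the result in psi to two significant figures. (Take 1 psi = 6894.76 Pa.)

seawater: 1030 kg/m³ × 9.81 m/s² × 5810 m = 5.871×10^7 Pa = 8515 psi
andesite: 2670 kg/m³ × 9.81 m/s² × 5160 m = 1.352×10^8 Pa = 19602 psi
greenschist: 2880 kg/m³ × 9.81 m/s² × 2880 m = 8.137×10^7 Pa = 11801 psi
Total = 8515 + 19602 + 11801 = 39919 psi

40000 psi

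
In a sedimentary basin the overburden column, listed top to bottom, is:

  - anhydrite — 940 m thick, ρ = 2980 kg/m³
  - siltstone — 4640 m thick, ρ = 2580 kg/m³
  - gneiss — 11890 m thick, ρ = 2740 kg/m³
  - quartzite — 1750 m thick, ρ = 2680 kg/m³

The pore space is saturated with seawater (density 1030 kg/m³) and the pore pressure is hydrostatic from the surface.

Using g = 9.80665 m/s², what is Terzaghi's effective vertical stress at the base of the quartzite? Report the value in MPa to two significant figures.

Overburden (lithostatic) stress σ_v:
anhydrite: 2980 kg/m³ × 9.80665 m/s² × 940 m = 2.747×10^7 Pa = 27.47 MPa
siltstone: 2580 kg/m³ × 9.80665 m/s² × 4640 m = 1.174×10^8 Pa = 117.4 MPa
gneiss: 2740 kg/m³ × 9.80665 m/s² × 11890 m = 3.195×10^8 Pa = 319.5 MPa
quartzite: 2680 kg/m³ × 9.80665 m/s² × 1750 m = 4.599×10^7 Pa = 45.99 MPa
Total = 27.47 + 117.4 + 319.5 + 45.99 = 510.35 MPa
Pore pressure P_p = 1030 kg/m³ × 9.80665 m/s² × 19220 m = 1.941×10^8 Pa = 194.1 MPa
Effective stress σ' = σ_v − P_p = 510.3 − 194.1 = 316.21 MPa

320 MPa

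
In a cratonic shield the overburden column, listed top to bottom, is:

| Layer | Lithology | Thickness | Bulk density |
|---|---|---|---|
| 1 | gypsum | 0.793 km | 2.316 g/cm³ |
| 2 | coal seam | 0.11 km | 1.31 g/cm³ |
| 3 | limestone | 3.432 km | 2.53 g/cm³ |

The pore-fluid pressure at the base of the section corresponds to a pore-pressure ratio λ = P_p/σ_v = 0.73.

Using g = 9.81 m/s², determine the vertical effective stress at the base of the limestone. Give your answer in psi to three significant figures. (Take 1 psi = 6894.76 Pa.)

Overburden (lithostatic) stress σ_v:
gypsum: 2316 kg/m³ × 9.81 m/s² × 793 m = 1.802×10^7 Pa = 18.02 MPa
coal seam: 1310 kg/m³ × 9.81 m/s² × 110 m = 1.414×10^6 Pa = 1.414 MPa
limestone: 2530 kg/m³ × 9.81 m/s² × 3432 m = 8.518×10^7 Pa = 85.18 MPa
Total = 18.02 + 1.414 + 85.18 = 104.61 MPa
Pore pressure P_p = λ·σ_v = 0.73 × 104.6 MPa = 76.37 MPa
Effective stress σ' = σ_v − P_p = 104.6 − 76.37 = 28.245 MPa = 4096.6 psi

4100 psi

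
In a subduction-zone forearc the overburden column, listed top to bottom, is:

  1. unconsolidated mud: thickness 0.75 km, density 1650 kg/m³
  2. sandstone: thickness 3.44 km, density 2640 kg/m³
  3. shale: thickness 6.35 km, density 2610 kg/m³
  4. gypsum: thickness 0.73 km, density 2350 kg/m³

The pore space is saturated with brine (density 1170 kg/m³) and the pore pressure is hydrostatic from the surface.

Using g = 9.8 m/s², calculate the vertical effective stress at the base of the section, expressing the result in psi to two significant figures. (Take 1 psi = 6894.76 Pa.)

22000 psi

Overburden (lithostatic) stress σ_v:
unconsolidated mud: 1650 kg/m³ × 9.8 m/s² × 750 m = 1.213×10^7 Pa = 12.13 MPa
sandstone: 2640 kg/m³ × 9.8 m/s² × 3440 m = 8.900×10^7 Pa = 89.00 MPa
shale: 2610 kg/m³ × 9.8 m/s² × 6350 m = 1.624×10^8 Pa = 162.4 MPa
gypsum: 2350 kg/m³ × 9.8 m/s² × 730 m = 1.681×10^7 Pa = 16.81 MPa
Total = 12.13 + 89.00 + 162.4 + 16.81 = 280.36 MPa
Pore pressure P_p = 1170 kg/m³ × 9.8 m/s² × 11270 m = 1.292×10^8 Pa = 129.2 MPa
Effective stress σ' = σ_v − P_p = 280.4 − 129.2 = 151.14 MPa = 21921 psi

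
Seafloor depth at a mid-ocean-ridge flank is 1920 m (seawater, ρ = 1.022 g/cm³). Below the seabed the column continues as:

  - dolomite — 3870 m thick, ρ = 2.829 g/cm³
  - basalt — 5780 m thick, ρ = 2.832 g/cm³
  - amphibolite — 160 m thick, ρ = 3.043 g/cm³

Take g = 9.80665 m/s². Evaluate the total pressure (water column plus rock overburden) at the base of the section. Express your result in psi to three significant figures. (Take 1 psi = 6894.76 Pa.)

42300 psi

seawater: 1022 kg/m³ × 9.80665 m/s² × 1920 m = 1.924×10^7 Pa = 2791 psi
dolomite: 2829 kg/m³ × 9.80665 m/s² × 3870 m = 1.074×10^8 Pa = 15572 psi
basalt: 2832 kg/m³ × 9.80665 m/s² × 5780 m = 1.605×10^8 Pa = 23282 psi
amphibolite: 3043 kg/m³ × 9.80665 m/s² × 160 m = 4.775×10^6 Pa = 692.5 psi
Total = 2791 + 15572 + 23282 + 692.5 = 42338 psi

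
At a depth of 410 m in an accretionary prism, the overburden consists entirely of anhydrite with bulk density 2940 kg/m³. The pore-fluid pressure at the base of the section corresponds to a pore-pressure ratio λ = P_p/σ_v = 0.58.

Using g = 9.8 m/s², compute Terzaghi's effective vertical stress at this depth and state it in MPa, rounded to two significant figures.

5.0 MPa

Overburden (lithostatic) stress σ_v:
anhydrite: 2940 kg/m³ × 9.8 m/s² × 410 m = 1.181×10^7 Pa = 11.81 MPa
Pore pressure P_p = λ·σ_v = 0.58 × 11.81 MPa = 6.851 MPa
Effective stress σ' = σ_v − P_p = 11.81 − 6.851 = 4.9614 MPa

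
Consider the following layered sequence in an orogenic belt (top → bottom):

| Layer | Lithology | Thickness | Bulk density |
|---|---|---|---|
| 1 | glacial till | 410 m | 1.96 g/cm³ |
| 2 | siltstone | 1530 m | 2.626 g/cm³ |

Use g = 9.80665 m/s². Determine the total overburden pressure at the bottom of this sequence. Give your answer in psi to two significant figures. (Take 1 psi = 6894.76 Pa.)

6900 psi

glacial till: 1960 kg/m³ × 9.80665 m/s² × 410 m = 7.881×10^6 Pa = 1143 psi
siltstone: 2626 kg/m³ × 9.80665 m/s² × 1530 m = 3.940×10^7 Pa = 5715 psi
Total = 1143 + 5715 = 6857.6 psi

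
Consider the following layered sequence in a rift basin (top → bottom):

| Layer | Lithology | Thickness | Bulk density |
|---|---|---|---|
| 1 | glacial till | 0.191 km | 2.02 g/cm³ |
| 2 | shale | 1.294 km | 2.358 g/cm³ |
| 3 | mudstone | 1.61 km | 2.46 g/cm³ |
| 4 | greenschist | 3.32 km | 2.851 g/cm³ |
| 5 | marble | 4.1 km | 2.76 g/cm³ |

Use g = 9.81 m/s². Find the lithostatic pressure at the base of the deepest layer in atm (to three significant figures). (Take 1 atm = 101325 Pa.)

2730 atm

glacial till: 2020 kg/m³ × 9.81 m/s² × 191 m = 3.785×10^6 Pa = 37.35 atm
shale: 2358 kg/m³ × 9.81 m/s² × 1294 m = 2.993×10^7 Pa = 295.4 atm
mudstone: 2460 kg/m³ × 9.81 m/s² × 1610 m = 3.885×10^7 Pa = 383.5 atm
greenschist: 2851 kg/m³ × 9.81 m/s² × 3320 m = 9.285×10^7 Pa = 916.4 atm
marble: 2760 kg/m³ × 9.81 m/s² × 4100 m = 1.110×10^8 Pa = 1096 atm
Total = 37.35 + 295.4 + 383.5 + 916.4 + 1096 = 2728.2 atm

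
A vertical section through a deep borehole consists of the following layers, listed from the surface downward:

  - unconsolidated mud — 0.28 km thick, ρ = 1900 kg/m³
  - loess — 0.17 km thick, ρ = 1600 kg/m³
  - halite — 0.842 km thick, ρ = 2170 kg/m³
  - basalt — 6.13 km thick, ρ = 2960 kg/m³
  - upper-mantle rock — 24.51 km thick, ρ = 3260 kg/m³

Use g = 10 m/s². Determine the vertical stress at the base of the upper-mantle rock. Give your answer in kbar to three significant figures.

10.1 kbar

unconsolidated mud: 1900 kg/m³ × 10 m/s² × 280 m = 5.320×10^6 Pa = 0.05320 kbar
loess: 1600 kg/m³ × 10 m/s² × 170 m = 2.720×10^6 Pa = 0.02720 kbar
halite: 2170 kg/m³ × 10 m/s² × 842 m = 1.827×10^7 Pa = 0.1827 kbar
basalt: 2960 kg/m³ × 10 m/s² × 6130 m = 1.814×10^8 Pa = 1.814 kbar
upper-mantle rock: 3260 kg/m³ × 10 m/s² × 24510 m = 7.990×10^8 Pa = 7.990 kbar
Total = 0.05320 + 0.02720 + 0.1827 + 1.814 + 7.990 = 10.068 kbar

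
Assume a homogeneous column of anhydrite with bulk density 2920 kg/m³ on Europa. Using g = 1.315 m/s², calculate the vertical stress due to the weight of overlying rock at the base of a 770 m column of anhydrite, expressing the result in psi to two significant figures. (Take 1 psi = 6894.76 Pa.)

anhydrite: 2920 kg/m³ × 1.315 m/s² × 770 m = 2.957×10^6 Pa = 428.8 psi

430 psi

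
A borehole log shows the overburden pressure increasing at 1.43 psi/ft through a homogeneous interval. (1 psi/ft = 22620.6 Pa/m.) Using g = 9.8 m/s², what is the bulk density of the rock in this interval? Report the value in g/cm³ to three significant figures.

ρ = (dP/dz)/g = 1.43 psi/ft / 9.8 m/s² = 32347 Pa/m / 9.8 m/s² = 3300.8 kg/m³
= 3.301 g/cm³

3.30 g/cm³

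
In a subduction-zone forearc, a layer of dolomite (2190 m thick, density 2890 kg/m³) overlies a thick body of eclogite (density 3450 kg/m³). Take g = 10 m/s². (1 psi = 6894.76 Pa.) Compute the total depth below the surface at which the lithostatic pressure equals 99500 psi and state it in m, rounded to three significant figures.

20200 m

Pressure at base of upper layers: 2890×10×2190 = 6.329×10^7 Pa = 9180 psi
Remaining pressure to be supplied by eclogite: 6.860×10^8 − 6.329×10^7 = 6.227×10^8 Pa
Additional depth in eclogite = 6.227×10^8 Pa / (3450 kg/m³ × 10 m/s²) = 18050 m
Total depth = 2190 m + 18050 m = 20240 m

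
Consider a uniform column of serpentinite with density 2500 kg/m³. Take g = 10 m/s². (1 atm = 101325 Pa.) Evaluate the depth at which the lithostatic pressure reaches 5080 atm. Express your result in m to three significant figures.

h = P/(ρg) = 5080 atm / (2500 kg/m³ × 10 m/s²) = 5.147×10^8 Pa / 25000 Pa/m = 20589 m

20600 m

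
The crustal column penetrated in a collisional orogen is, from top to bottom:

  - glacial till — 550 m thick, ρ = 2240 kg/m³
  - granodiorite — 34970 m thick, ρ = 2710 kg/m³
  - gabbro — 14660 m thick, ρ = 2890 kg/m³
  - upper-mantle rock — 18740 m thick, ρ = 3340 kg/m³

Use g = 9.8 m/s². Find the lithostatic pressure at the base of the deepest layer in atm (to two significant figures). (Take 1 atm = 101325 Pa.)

19000 atm

glacial till: 2240 kg/m³ × 9.8 m/s² × 550 m = 1.207×10^7 Pa = 119.2 atm
granodiorite: 2710 kg/m³ × 9.8 m/s² × 34970 m = 9.287×10^8 Pa = 9166 atm
gabbro: 2890 kg/m³ × 9.8 m/s² × 14660 m = 4.152×10^8 Pa = 4098 atm
upper-mantle rock: 3340 kg/m³ × 9.8 m/s² × 18740 m = 6.134×10^8 Pa = 6054 atm
Total = 119.2 + 9166 + 4098 + 6054 = 19437 atm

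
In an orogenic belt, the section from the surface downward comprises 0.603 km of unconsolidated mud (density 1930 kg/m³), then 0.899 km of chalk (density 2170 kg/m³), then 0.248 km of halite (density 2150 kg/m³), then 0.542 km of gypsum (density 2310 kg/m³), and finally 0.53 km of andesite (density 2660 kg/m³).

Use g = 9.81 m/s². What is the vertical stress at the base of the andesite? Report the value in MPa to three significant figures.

61.9 MPa

unconsolidated mud: 1930 kg/m³ × 9.81 m/s² × 603 m = 1.142×10^7 Pa = 11.42 MPa
chalk: 2170 kg/m³ × 9.81 m/s² × 899 m = 1.914×10^7 Pa = 19.14 MPa
halite: 2150 kg/m³ × 9.81 m/s² × 248 m = 5.231×10^6 Pa = 5.231 MPa
gypsum: 2310 kg/m³ × 9.81 m/s² × 542 m = 1.228×10^7 Pa = 12.28 MPa
andesite: 2660 kg/m³ × 9.81 m/s² × 530 m = 1.383×10^7 Pa = 13.83 MPa
Total = 11.42 + 19.14 + 5.231 + 12.28 + 13.83 = 61.898 MPa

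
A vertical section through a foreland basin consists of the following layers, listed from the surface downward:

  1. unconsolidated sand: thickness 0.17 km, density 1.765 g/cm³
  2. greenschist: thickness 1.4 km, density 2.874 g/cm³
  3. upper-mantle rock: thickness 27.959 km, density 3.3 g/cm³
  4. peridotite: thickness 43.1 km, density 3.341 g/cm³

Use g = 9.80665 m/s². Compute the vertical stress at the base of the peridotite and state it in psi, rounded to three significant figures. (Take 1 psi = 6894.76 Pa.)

unconsolidated sand: 1765 kg/m³ × 9.80665 m/s² × 170 m = 2.942×10^6 Pa = 426.8 psi
greenschist: 2874 kg/m³ × 9.80665 m/s² × 1400 m = 3.946×10^7 Pa = 5723 psi
upper-mantle rock: 3300 kg/m³ × 9.80665 m/s² × 27959 m = 9.048×10^8 Pa = 1.312×10^5 psi
peridotite: 3341 kg/m³ × 9.80665 m/s² × 43100 m = 1.412×10^9 Pa = 2.048×10^5 psi
Total = 426.8 + 5723 + 1.312×10^5 + 2.048×10^5 = 3.4219×10^5 psi

342000 psi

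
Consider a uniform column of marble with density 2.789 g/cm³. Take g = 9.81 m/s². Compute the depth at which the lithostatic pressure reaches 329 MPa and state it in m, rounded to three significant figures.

h = P/(ρg) = 329 MPa / (2789 kg/m³ × 9.81 m/s²) = 3.290×10^8 Pa / 27360 Pa/m = 12025 m

12000 m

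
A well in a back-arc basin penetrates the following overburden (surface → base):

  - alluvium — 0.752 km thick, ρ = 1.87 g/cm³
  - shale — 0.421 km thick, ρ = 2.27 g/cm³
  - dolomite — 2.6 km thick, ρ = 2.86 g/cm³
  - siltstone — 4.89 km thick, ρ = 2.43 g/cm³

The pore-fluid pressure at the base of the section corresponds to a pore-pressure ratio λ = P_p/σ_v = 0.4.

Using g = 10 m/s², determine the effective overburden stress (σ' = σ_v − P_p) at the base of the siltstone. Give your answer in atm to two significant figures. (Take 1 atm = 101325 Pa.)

Overburden (lithostatic) stress σ_v:
alluvium: 1870 kg/m³ × 10 m/s² × 752 m = 1.406×10^7 Pa = 14.06 MPa
shale: 2270 kg/m³ × 10 m/s² × 421 m = 9.557×10^6 Pa = 9.557 MPa
dolomite: 2860 kg/m³ × 10 m/s² × 2600 m = 7.436×10^7 Pa = 74.36 MPa
siltstone: 2430 kg/m³ × 10 m/s² × 4890 m = 1.188×10^8 Pa = 118.8 MPa
Total = 14.06 + 9.557 + 74.36 + 118.8 = 216.81 MPa
Pore pressure P_p = λ·σ_v = 0.4 × 216.8 MPa = 86.72 MPa
Effective stress σ' = σ_v − P_p = 216.8 − 86.72 = 130.08 MPa = 1283.8 atm

1300 atm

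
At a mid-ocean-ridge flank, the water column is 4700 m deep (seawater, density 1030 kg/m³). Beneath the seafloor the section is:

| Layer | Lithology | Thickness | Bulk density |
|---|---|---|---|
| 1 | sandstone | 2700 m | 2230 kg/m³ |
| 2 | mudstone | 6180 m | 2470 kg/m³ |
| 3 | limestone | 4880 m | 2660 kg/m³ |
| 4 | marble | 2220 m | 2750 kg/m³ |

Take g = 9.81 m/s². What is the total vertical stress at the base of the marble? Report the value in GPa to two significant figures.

0.44 GPa

seawater: 1030 kg/m³ × 9.81 m/s² × 4700 m = 4.749×10^7 Pa = 0.04749 GPa
sandstone: 2230 kg/m³ × 9.81 m/s² × 2700 m = 5.907×10^7 Pa = 0.05907 GPa
mudstone: 2470 kg/m³ × 9.81 m/s² × 6180 m = 1.497×10^8 Pa = 0.1497 GPa
limestone: 2660 kg/m³ × 9.81 m/s² × 4880 m = 1.273×10^8 Pa = 0.1273 GPa
marble: 2750 kg/m³ × 9.81 m/s² × 2220 m = 5.989×10^7 Pa = 0.05989 GPa
Total = 0.04749 + 0.05907 + 0.1497 + 0.1273 + 0.05989 = 0.44353 GPa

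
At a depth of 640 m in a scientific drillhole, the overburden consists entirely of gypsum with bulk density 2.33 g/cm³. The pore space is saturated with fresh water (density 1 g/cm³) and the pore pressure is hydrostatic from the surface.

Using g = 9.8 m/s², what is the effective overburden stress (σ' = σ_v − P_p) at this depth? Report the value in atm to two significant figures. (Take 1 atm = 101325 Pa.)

82 atm

Overburden (lithostatic) stress σ_v:
gypsum: 2330 kg/m³ × 9.8 m/s² × 640 m = 1.461×10^7 Pa = 14.61 MPa
Pore pressure P_p = 1000 kg/m³ × 9.8 m/s² × 640 m = 6.272×10^6 Pa = 6.272 MPa
Effective stress σ' = σ_v − P_p = 14.61 − 6.272 = 8.3418 MPa = 82.327 atm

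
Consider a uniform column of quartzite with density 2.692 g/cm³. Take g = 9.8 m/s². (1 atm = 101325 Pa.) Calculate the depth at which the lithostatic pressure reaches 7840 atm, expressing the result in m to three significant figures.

30100 m

h = P/(ρg) = 7840 atm / (2692 kg/m³ × 9.8 m/s²) = 7.944×10^8 Pa / 26382 Pa/m = 30111 m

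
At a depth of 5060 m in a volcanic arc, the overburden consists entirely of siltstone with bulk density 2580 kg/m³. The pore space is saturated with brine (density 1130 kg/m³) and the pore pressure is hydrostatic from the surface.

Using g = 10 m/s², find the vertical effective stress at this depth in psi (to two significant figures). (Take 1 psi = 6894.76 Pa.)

Overburden (lithostatic) stress σ_v:
siltstone: 2580 kg/m³ × 10 m/s² × 5060 m = 1.305×10^8 Pa = 130.5 MPa
Pore pressure P_p = 1130 kg/m³ × 10 m/s² × 5060 m = 5.718×10^7 Pa = 57.18 MPa
Effective stress σ' = σ_v − P_p = 130.5 − 57.18 = 73.370 MPa = 10641 psi

11000 psi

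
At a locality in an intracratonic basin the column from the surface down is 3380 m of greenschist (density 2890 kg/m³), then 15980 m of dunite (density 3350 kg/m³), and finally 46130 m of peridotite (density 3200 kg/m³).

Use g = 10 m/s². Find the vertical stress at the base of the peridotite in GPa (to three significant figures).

2.11 GPa

greenschist: 2890 kg/m³ × 10 m/s² × 3380 m = 9.768×10^7 Pa = 0.09768 GPa
dunite: 3350 kg/m³ × 10 m/s² × 15980 m = 5.353×10^8 Pa = 0.5353 GPa
peridotite: 3200 kg/m³ × 10 m/s² × 46130 m = 1.476×10^9 Pa = 1.476 GPa
Total = 0.09768 + 0.5353 + 1.476 = 2.1092 GPa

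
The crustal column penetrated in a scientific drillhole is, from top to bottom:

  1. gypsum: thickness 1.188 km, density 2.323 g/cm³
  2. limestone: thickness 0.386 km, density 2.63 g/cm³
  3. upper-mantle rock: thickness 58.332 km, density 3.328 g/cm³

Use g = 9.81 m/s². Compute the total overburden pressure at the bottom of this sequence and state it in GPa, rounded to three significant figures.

1.94 GPa

gypsum: 2323 kg/m³ × 9.81 m/s² × 1188 m = 2.707×10^7 Pa = 0.02707 GPa
limestone: 2630 kg/m³ × 9.81 m/s² × 386 m = 9.959×10^6 Pa = 9.959×10^-3 GPa
upper-mantle rock: 3328 kg/m³ × 9.81 m/s² × 58332 m = 1.904×10^9 Pa = 1.904 GPa
Total = 0.02707 + 9.959×10^-3 + 1.904 = 1.9414 GPa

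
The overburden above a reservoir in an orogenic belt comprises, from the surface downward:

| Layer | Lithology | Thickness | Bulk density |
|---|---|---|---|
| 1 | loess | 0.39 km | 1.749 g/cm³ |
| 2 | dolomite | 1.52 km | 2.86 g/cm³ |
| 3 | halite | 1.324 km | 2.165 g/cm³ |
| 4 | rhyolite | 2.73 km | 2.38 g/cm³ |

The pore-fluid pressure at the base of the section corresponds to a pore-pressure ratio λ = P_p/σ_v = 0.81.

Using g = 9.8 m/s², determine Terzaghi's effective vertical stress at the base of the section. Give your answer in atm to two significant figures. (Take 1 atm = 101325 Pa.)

260 atm

Overburden (lithostatic) stress σ_v:
loess: 1749 kg/m³ × 9.8 m/s² × 390 m = 6.685×10^6 Pa = 6.685 MPa
dolomite: 2860 kg/m³ × 9.8 m/s² × 1520 m = 4.260×10^7 Pa = 42.60 MPa
halite: 2165 kg/m³ × 9.8 m/s² × 1324 m = 2.809×10^7 Pa = 28.09 MPa
rhyolite: 2380 kg/m³ × 9.8 m/s² × 2730 m = 6.367×10^7 Pa = 63.67 MPa
Total = 6.685 + 42.60 + 28.09 + 63.67 = 141.05 MPa
Pore pressure P_p = λ·σ_v = 0.81 × 141.1 MPa = 114.3 MPa
Effective stress σ' = σ_v − P_p = 141.1 − 114.3 = 26.800 MPa = 264.50 atm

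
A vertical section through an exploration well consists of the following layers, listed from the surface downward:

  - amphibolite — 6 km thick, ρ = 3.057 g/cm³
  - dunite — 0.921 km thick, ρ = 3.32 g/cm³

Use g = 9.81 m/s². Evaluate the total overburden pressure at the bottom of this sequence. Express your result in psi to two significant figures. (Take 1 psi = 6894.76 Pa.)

amphibolite: 3057 kg/m³ × 9.81 m/s² × 6000 m = 1.799×10^8 Pa = 26097 psi
dunite: 3320 kg/m³ × 9.81 m/s² × 921 m = 3.000×10^7 Pa = 4351 psi
Total = 26097 + 4351 = 30448 psi

30000 psi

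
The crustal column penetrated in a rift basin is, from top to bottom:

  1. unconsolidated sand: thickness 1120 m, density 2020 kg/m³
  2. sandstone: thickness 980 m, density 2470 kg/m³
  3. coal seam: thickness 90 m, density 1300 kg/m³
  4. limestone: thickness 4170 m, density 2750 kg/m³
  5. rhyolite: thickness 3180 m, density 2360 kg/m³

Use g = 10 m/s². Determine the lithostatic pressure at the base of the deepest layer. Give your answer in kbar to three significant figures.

2.38 kbar

unconsolidated sand: 2020 kg/m³ × 10 m/s² × 1120 m = 2.262×10^7 Pa = 0.2262 kbar
sandstone: 2470 kg/m³ × 10 m/s² × 980 m = 2.421×10^7 Pa = 0.2421 kbar
coal seam: 1300 kg/m³ × 10 m/s² × 90 m = 1.170×10^6 Pa = 0.01170 kbar
limestone: 2750 kg/m³ × 10 m/s² × 4170 m = 1.147×10^8 Pa = 1.147 kbar
rhyolite: 2360 kg/m³ × 10 m/s² × 3180 m = 7.505×10^7 Pa = 0.7505 kbar
Total = 0.2262 + 0.2421 + 0.01170 + 1.147 + 0.7505 = 2.3772 kbar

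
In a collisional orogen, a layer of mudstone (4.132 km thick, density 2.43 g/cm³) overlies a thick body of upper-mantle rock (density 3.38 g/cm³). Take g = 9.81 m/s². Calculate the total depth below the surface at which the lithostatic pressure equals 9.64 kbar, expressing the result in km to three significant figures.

Pressure at base of upper layers: 2430×9.81×4132 = 9.850×10^7 Pa = 0.9850 kbar
Remaining pressure to be supplied by upper-mantle rock: 9.640×10^8 − 9.850×10^7 = 8.655×10^8 Pa
Additional depth in upper-mantle rock = 8.655×10^8 Pa / (3380 kg/m³ × 9.81 m/s²) = 26102 m
Total depth = 4132 m + 26102 m = 30234 m
= 30.234 km

30.2 km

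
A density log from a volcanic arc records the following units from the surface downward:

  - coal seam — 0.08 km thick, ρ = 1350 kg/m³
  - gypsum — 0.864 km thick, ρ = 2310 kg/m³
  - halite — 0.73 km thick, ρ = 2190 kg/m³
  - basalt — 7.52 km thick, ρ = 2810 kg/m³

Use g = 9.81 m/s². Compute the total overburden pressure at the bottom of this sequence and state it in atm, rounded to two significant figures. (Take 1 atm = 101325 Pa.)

2400 atm

coal seam: 1350 kg/m³ × 9.81 m/s² × 80 m = 1.059×10^6 Pa = 10.46 atm
gypsum: 2310 kg/m³ × 9.81 m/s² × 864 m = 1.958×10^7 Pa = 193.2 atm
halite: 2190 kg/m³ × 9.81 m/s² × 730 m = 1.568×10^7 Pa = 154.8 atm
basalt: 2810 kg/m³ × 9.81 m/s² × 7520 m = 2.073×10^8 Pa = 2046 atm
Total = 10.46 + 193.2 + 154.8 + 2046 = 2404.3 atm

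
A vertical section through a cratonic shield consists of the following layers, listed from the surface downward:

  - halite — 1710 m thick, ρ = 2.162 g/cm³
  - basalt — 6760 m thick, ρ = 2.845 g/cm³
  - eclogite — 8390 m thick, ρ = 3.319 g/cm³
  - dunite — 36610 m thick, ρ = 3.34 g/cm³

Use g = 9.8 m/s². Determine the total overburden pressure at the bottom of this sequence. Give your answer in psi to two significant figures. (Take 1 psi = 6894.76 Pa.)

250000 psi

halite: 2162 kg/m³ × 9.8 m/s² × 1710 m = 3.623×10^7 Pa = 5255 psi
basalt: 2845 kg/m³ × 9.8 m/s² × 6760 m = 1.885×10^8 Pa = 27336 psi
eclogite: 3319 kg/m³ × 9.8 m/s² × 8390 m = 2.729×10^8 Pa = 39580 psi
dunite: 3340 kg/m³ × 9.8 m/s² × 36610 m = 1.198×10^9 Pa = 1.738×10^5 psi
Total = 5255 + 27336 + 39580 + 1.738×10^5 = 2.4597×10^5 psi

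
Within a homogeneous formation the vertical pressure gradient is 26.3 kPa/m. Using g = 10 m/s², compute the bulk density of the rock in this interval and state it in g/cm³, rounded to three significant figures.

2.63 g/cm³

ρ = (dP/dz)/g = 26.3 kPa/m / 10 m/s² = 26300 Pa/m / 10 m/s² = 2630.0 kg/m³
= 2.630 g/cm³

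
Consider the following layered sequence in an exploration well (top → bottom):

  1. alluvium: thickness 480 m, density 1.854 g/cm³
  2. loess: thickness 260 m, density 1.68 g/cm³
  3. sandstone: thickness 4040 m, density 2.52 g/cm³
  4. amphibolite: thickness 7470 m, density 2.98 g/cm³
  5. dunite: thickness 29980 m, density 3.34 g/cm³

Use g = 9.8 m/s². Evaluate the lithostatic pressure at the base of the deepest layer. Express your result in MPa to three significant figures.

1310 MPa

alluvium: 1854 kg/m³ × 9.8 m/s² × 480 m = 8.721×10^6 Pa = 8.721 MPa
loess: 1680 kg/m³ × 9.8 m/s² × 260 m = 4.281×10^6 Pa = 4.281 MPa
sandstone: 2520 kg/m³ × 9.8 m/s² × 4040 m = 9.977×10^7 Pa = 99.77 MPa
amphibolite: 2980 kg/m³ × 9.8 m/s² × 7470 m = 2.182×10^8 Pa = 218.2 MPa
dunite: 3340 kg/m³ × 9.8 m/s² × 29980 m = 9.813×10^8 Pa = 981.3 MPa
Total = 8.721 + 4.281 + 99.77 + 218.2 + 981.3 = 1312.2 MPa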